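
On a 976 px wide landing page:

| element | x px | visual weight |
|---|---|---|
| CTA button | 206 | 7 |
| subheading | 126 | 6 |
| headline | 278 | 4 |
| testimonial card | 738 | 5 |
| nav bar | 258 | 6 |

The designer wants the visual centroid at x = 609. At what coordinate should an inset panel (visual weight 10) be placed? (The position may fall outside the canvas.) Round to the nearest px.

New total weight: (7 + 6 + 4 + 5 + 6) + 10 = 38.
Along x: (8548 + 10·x) / 38 = 609 (existing moment 7·206 + 6·126 + 4·278 + 5·738 + 6·258 = 8548) ⇒ x = (23142 − 8548) / 10 ≈ 1459.40.

x ≈ 1459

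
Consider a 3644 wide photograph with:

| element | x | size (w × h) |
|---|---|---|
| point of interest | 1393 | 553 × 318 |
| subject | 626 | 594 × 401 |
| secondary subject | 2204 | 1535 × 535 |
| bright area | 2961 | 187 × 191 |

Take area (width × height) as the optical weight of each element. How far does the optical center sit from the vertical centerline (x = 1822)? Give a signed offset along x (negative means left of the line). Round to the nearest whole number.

Areas → weights: point of interest 553·318 = 175854, subject 594·401 = 238194, secondary subject 1535·535 = 821225, bright area 187·191 = 35717; Σw = 1270990.
x: (175854·1393 + 238194·626 + 821225·2204 + 35717·2961) / 1270990 = 2309812003 / 1270990 ≈ 1817.33
Difference: 1817.33 − 1822 ≈ -4.67.

≈ -5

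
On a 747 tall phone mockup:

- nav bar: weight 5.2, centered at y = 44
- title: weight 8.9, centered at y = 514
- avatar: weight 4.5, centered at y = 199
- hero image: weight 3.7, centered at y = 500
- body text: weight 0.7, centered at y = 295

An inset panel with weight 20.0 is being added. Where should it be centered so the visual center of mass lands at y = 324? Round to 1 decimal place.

y ≈ 308.8

After adding the inset panel, total weight = 5.2 + 8.9 + 4.5 + 3.7 + 0.7 + 20.0 = 43.0.
y: need Σw·y = 43.0·324 = 13932.0. Existing = 5.2·44 + 8.9·514 + 4.5·199 + 3.7·500 + 0.7·295 = 7755.4. Remainder 6176.6 / 20.0 ≈ 308.83.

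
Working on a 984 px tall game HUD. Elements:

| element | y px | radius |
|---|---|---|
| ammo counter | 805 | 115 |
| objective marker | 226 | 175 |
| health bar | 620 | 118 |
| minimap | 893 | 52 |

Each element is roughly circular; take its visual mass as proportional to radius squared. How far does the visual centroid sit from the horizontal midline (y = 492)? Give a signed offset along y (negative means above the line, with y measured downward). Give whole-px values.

≈ -19 px

Weights ∝ r²: ammo counter 115² = 13225, objective marker 175² = 30625, health bar 118² = 13924, minimap 52² = 2704; Σw = 60478.
Σw·y = 13225·805 + 30625·226 + 13924·620 + 2704·893 = 28614927, so ȳ = 28614927/60478 ≈ 473.15.
Offset from y = 492: 473.15 − 492 ≈ -18.85.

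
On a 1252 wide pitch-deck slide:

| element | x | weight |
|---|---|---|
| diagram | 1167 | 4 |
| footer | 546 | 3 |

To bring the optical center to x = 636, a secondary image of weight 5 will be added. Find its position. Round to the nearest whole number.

x ≈ 265

After adding the secondary image, total weight = 4 + 3 + 5 = 12.
x: target moment 12×636 = 7632; current 4·1167 + 3·546 = 6306; the secondary image supplies 1326, so x = 1326/5 ≈ 265.20.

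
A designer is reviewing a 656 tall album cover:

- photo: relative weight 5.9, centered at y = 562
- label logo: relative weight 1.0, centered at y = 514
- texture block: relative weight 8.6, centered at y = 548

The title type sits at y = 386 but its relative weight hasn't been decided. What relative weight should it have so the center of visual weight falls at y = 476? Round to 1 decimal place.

w ≈ 12.9

Fixed elements: Σw = 5.9 + 1.0 + 8.6 = 15.5, Σw·y = 5.9·562 + 1.0·514 + 8.6·548 = 8542.6.
For the centroid to hit 476: (8542.6 + w·386) / (15.5 + w) = 476.
So w = (476·15.5 − 8542.6)/(386 − 476) = -1164.6/-90 ≈ 12.94.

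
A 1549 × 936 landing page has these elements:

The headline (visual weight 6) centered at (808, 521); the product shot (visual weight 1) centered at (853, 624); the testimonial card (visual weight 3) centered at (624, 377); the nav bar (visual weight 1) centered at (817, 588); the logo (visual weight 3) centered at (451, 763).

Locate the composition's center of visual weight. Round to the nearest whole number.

(696, 554)

Total weight = 6 + 1 + 3 + 1 + 3 = 14.
x: (6·808 + 1·853 + 3·624 + 1·817 + 3·451) / 14 = 9743 / 14 ≈ 695.93
y: (6·521 + 1·624 + 3·377 + 1·588 + 3·763) / 14 = 7758 / 14 ≈ 554.14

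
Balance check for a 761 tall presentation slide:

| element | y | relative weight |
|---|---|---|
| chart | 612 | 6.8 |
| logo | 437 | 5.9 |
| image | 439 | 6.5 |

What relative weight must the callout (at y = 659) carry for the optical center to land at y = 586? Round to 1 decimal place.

Known weights sum to 6.8 + 5.9 + 6.5 = 19.2; their moment is 6.8·612 + 5.9·437 + 6.5·439 = 9593.4.
Balance at y = 586 requires (9593.4 + w·659) / (19.2 + w) = 586.
Solving: w = (586·19.2 − 9593.4) / (659 − 586) = 1657.8 / 73 ≈ 22.71.

w ≈ 22.7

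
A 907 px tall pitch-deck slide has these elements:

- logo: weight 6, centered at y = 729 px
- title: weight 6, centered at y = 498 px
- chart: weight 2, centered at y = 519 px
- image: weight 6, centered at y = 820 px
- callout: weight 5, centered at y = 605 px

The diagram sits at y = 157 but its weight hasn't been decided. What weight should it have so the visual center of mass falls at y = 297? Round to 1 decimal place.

Existing Σw = 25 (6 + 6 + 2 + 6 + 5); existing moment 6·729 + 6·498 + 2·519 + 6·820 + 5·605 = 16345.
For the centroid to hit 297: (16345 + w·157) / (25 + w) = 297.
Rearranging, w·(157 − 297) = 297·25 − 16345 = -8920, so w ≈ -8920/-140 = 63.71.

w ≈ 63.7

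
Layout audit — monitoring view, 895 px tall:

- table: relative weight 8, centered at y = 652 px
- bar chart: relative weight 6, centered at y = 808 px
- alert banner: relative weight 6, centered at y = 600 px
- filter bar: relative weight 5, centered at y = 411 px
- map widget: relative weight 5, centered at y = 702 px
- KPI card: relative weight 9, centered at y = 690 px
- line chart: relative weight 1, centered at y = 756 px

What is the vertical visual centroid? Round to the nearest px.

y ≈ 655

Weights sum to 8 + 6 + 6 + 5 + 5 + 9 + 1 = 40.
Σw·y = 26195; ȳ = 26195/40 ≈ 654.88.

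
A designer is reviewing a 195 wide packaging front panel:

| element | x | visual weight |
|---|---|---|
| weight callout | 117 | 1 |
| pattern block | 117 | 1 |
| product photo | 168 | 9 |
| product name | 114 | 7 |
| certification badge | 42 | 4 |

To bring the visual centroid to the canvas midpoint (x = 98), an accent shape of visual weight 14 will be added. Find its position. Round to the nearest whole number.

New total weight: (1 + 1 + 9 + 7 + 4) + 14 = 36.
x: target moment 36×98 = 3528; current 1·117 + 1·117 + 9·168 + 7·114 + 4·42 = 2712; the accent shape supplies 816, so x = 816/14 ≈ 58.29.

x ≈ 58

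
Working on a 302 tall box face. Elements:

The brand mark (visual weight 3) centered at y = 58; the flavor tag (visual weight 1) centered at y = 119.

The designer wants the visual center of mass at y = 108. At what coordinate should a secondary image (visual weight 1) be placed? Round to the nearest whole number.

y ≈ 247

New total weight: (3 + 1) + 1 = 5.
y: target moment 5×108 = 540; current 3·58 + 1·119 = 293; the secondary image supplies 247, so y = 247/1 ≈ 247.00.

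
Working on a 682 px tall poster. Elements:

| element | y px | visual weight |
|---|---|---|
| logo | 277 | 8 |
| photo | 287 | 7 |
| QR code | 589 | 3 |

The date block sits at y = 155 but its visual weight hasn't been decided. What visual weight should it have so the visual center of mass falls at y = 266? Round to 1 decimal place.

Existing Σw = 18 (8 + 7 + 3); existing moment 8·277 + 7·287 + 3·589 = 5992.
Set Σw·y/Σw = 266: (5992 + 155w) = 266·(18 + w).
Solving: w = (266·18 − 5992) / (155 − 266) = -1204 / -111 ≈ 10.85.

w ≈ 10.8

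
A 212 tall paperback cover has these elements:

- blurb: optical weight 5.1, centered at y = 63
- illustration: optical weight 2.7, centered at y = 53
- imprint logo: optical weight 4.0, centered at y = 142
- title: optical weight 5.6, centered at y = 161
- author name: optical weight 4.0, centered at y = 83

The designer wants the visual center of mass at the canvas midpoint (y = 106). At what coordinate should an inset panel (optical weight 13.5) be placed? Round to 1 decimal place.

y ≈ 106.2

With the inset panel, Σw becomes 5.1 + 2.7 + 4.0 + 5.6 + 4.0 + 13.5 = 34.9.
y: target moment 34.9×106 = 3699.4; current 5.1·63 + 2.7·53 + 4.0·142 + 5.6·161 + 4.0·83 = 2266.0; the inset panel supplies 1433.4, so y = 1433.4/13.5 ≈ 106.18.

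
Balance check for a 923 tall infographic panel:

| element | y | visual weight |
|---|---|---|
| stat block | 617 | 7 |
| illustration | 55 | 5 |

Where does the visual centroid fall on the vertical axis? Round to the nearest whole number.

y ≈ 383

Total weight = 7 + 5 = 12.
y-moment: 7·617 + 5·55 = 4594; centroid 4594/12 ≈ 382.83.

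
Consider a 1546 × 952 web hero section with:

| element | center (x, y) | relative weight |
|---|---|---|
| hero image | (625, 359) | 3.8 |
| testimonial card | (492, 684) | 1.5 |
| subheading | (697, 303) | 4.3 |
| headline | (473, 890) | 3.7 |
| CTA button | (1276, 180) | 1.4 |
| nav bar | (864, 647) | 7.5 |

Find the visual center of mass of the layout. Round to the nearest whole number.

(726, 545)

Total weight = 3.8 + 1.5 + 4.3 + 3.7 + 1.4 + 7.5 = 22.2.
x-moment: 3.8·625 + 1.5·492 + 4.3·697 + 3.7·473 + 1.4·1276 + 7.5·864 = 16126.6; centroid 16126.6/22.2 ≈ 726.42.
y-moment: 3.8·359 + 1.5·684 + 4.3·303 + 3.7·890 + 1.4·180 + 7.5·647 = 12090.6; centroid 12090.6/22.2 ≈ 544.62.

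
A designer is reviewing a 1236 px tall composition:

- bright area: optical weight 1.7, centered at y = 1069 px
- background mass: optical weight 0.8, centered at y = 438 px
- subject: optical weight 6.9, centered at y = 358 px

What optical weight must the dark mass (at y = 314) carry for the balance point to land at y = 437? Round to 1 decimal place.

Known weights sum to 1.7 + 0.8 + 6.9 = 9.4; their moment is 1.7·1069 + 0.8·438 + 6.9·358 = 4637.9.
Balance at y = 437 requires (4637.9 + w·314) / (9.4 + w) = 437.
Rearranging, w·(314 − 437) = 437·9.4 − 4637.9 = -530.1, so w ≈ -530.1/-123 = 4.31.

w ≈ 4.3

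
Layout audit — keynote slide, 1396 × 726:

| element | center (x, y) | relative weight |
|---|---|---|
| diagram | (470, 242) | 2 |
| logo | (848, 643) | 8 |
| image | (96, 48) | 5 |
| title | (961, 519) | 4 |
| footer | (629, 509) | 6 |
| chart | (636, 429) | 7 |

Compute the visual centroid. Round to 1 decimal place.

Weights sum to 2 + 8 + 5 + 4 + 6 + 7 = 32.
x: (2·470 + 8·848 + 5·96 + 4·961 + 6·629 + 7·636) / 32 = 20274 / 32 ≈ 633.56
y: (2·242 + 8·643 + 5·48 + 4·519 + 6·509 + 7·429) / 32 = 14001 / 32 ≈ 437.53

(633.6, 437.5)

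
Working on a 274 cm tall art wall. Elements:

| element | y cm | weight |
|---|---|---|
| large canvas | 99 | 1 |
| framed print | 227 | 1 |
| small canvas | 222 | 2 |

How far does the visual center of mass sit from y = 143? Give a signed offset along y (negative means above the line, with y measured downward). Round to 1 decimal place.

Σw = 1 + 1 + 2 = 4.
y-moment: 1·99 + 1·227 + 2·222 = 770; centroid 770/4 ≈ 192.50.
Difference: 192.50 − 143 ≈ 49.50.

≈ 49.5 cm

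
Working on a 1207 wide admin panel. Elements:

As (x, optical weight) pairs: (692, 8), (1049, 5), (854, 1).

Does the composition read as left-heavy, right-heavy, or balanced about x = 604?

right-heavy

Total weight = 8 + 5 + 1 = 14.
Σw·x = 8·692 + 5·1049 + 1·854 = 11635, so x̄ = 11635/14 ≈ 831.07.
831.1 lies right of the midline 604, so the layout is right-heavy.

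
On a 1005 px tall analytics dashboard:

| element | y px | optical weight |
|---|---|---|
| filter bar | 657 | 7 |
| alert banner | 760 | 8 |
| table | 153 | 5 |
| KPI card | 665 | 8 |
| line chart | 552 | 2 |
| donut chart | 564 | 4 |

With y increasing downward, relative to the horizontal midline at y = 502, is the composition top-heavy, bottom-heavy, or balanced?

bottom-heavy

Weights sum to 7 + 8 + 5 + 8 + 2 + 4 = 34.
y: moment 20124 / weight 34 ≈ 591.88
591.9 vs midline 502 → bottom-heavy.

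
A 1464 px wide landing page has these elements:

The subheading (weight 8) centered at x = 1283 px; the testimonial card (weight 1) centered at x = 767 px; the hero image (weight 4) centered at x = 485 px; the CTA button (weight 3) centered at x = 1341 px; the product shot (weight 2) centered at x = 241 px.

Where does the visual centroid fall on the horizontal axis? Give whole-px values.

x ≈ 971

Σw = 8 + 1 + 4 + 3 + 2 = 18.
x-moment: 8·1283 + 1·767 + 4·485 + 3·1341 + 2·241 = 17476; centroid 17476/18 ≈ 970.89.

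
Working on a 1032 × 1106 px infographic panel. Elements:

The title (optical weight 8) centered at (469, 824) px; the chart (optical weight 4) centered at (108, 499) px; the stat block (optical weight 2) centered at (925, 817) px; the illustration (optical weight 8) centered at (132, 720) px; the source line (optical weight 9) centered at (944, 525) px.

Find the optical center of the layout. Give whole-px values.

Σw = 8 + 4 + 2 + 8 + 9 = 31.
x: (8·469 + 4·108 + 2·925 + 8·132 + 9·944) / 31 = 15586 / 31 ≈ 502.77
y: (8·824 + 4·499 + 2·817 + 8·720 + 9·525) / 31 = 20707 / 31 ≈ 667.97

(503, 668)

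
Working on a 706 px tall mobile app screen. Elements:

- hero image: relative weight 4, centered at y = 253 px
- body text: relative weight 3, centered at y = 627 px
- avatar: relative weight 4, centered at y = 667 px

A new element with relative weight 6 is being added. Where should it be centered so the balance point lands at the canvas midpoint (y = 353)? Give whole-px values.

y ≈ 73

After adding the new element, total weight = 4 + 3 + 4 + 6 = 17.
y: target moment 17×353 = 6001; current 4·253 + 3·627 + 4·667 = 5561; the new element supplies 440, so y = 440/6 ≈ 73.33.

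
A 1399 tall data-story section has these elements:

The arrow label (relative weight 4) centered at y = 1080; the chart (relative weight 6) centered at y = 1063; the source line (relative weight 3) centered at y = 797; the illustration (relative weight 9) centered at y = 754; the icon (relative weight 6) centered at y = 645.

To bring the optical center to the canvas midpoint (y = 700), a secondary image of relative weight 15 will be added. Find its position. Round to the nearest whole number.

y ≈ 424

With the secondary image, Σw becomes 4 + 6 + 3 + 9 + 6 + 15 = 43.
Along y: (23745 + 15·y) / 43 = 700 (existing moment 4·1080 + 6·1063 + 3·797 + 9·754 + 6·645 = 23745) ⇒ y = (30100 − 23745) / 15 ≈ 423.67.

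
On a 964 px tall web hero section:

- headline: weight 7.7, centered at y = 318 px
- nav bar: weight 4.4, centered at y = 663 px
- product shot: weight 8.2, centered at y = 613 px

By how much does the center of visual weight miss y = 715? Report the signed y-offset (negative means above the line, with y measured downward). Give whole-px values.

≈ -203 px

Weights sum to 7.7 + 4.4 + 8.2 = 20.3.
Σw·y = 7.7·318 + 4.4·663 + 8.2·613 = 10392.4, so ȳ = 10392.4/20.3 ≈ 511.94.
Difference: 511.94 − 715 ≈ -203.06.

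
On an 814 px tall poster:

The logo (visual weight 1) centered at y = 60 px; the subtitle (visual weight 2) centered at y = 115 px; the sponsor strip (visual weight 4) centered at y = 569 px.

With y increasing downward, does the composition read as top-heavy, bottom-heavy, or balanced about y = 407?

top-heavy

Weights sum to 1 + 2 + 4 = 7.
y-moment: 1·60 + 2·115 + 4·569 = 2566; centroid 2566/7 ≈ 366.57.
Since 366.6 is above (smaller y than) 407, the composition reads top-heavy.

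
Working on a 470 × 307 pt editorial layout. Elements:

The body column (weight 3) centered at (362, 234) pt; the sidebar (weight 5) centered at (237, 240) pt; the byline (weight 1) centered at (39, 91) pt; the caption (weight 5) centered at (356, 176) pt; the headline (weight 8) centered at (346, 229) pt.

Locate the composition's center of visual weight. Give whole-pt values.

(312, 214)

Total weight = 3 + 5 + 1 + 5 + 8 = 22.
x-moment: 3·362 + 5·237 + 1·39 + 5·356 + 8·346 = 6858; centroid 6858/22 ≈ 311.73.
y-moment: 3·234 + 5·240 + 1·91 + 5·176 + 8·229 = 4705; centroid 4705/22 ≈ 213.86.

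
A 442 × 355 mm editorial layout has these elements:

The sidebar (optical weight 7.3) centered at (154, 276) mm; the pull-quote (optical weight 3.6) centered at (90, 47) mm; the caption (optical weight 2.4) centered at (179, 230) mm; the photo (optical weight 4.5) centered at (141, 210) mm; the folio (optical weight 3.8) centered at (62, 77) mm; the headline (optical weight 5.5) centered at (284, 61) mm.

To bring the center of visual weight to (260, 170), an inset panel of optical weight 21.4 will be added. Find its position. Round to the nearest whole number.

With the inset panel, Σw becomes 7.3 + 3.6 + 2.4 + 4.5 + 3.8 + 5.5 + 21.4 = 48.5.
x: target moment 48.5×260 = 12610.0; current 7.3·154 + 3.6·90 + 2.4·179 + 4.5·141 + 3.8·62 + 5.5·284 = 4309.9; the inset panel supplies 8300.1, so x = 8300.1/21.4 ≈ 387.86.
y: target moment 48.5×170 = 8245.0; current 7.3·276 + 3.6·47 + 2.4·230 + 4.5·210 + 3.8·77 + 5.5·61 = 4309.1; the inset panel supplies 3935.9, so y = 3935.9/21.4 ≈ 183.92.

(388, 184)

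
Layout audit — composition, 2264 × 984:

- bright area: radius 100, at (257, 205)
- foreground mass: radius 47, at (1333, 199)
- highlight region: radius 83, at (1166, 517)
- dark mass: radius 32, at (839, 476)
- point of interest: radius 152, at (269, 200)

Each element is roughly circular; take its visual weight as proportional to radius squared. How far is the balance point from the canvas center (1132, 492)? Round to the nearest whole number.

≈ 695

Weights ∝ r²: bright area 100² = 10000, foreground mass 47² = 2209, highlight region 83² = 6889, dark mass 32² = 1024, point of interest 152² = 23104; Σw = 43226.
Σw·x = 10000·257 + 2209·1333 + 6889·1166 + 1024·839 + 23104·269 = 20621283, so x̄ = 20621283/43226 ≈ 477.06.
Σw·y = 10000·205 + 2209·199 + 6889·517 + 1024·476 + 23104·200 = 11159428, so ȳ = 11159428/43226 ≈ 258.16.
From (1132, 492): dx = -654.94, dy = -233.84, so the distance is √(dx²+dy²) ≈ 695.43.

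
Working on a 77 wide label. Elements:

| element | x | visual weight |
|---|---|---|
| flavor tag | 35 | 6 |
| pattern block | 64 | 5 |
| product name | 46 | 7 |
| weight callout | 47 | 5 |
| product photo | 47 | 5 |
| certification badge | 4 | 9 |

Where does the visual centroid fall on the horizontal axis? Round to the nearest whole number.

Total weight = 6 + 5 + 7 + 5 + 5 + 9 = 37.
Σw·x = 1358; x̄ = 1358/37 ≈ 36.70.

x ≈ 37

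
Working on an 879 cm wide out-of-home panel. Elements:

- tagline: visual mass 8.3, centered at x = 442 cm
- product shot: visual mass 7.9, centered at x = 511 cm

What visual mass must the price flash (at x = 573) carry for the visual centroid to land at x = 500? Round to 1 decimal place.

Fixed elements: Σw = 8.3 + 7.9 = 16.2, Σw·x = 8.3·442 + 7.9·511 = 7705.5.
Set Σw·x/Σw = 500: (7705.5 + 573w) = 500·(16.2 + w).
Solving: w = (500·16.2 − 7705.5) / (573 − 500) = 394.5 / 73 ≈ 5.40.

w ≈ 5.4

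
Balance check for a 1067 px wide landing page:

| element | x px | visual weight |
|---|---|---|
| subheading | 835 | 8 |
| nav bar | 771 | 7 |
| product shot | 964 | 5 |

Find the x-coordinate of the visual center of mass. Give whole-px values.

Σw = 8 + 7 + 5 = 20.
Σw·x = 8·835 + 7·771 + 5·964 = 16897, so x̄ = 16897/20 ≈ 844.85.

x ≈ 845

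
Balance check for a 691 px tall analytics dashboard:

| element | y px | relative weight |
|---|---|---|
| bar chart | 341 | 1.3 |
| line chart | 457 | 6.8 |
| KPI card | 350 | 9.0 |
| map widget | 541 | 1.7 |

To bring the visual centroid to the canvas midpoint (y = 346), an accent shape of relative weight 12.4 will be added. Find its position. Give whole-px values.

y ≈ 256

After adding the accent shape, total weight = 1.3 + 6.8 + 9.0 + 1.7 + 12.4 = 31.2.
y: target moment 31.2×346 = 10795.2; current 1.3·341 + 6.8·457 + 9.0·350 + 1.7·541 = 7620.6; the accent shape supplies 3174.6, so y = 3174.6/12.4 ≈ 256.02.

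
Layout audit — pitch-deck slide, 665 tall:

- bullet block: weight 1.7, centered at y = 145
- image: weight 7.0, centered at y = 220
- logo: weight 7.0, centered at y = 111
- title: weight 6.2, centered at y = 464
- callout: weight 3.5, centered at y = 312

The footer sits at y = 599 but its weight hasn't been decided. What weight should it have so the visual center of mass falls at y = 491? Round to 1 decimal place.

Known weights sum to 1.7 + 7.0 + 7.0 + 6.2 + 3.5 = 25.4; their moment is 1.7·145 + 7.0·220 + 7.0·111 + 6.2·464 + 3.5·312 = 6532.3.
Set Σw·y/Σw = 491: (6532.3 + 599w) = 491·(25.4 + w).
So w = (491·25.4 − 6532.3)/(599 − 491) = 5939.1/108 ≈ 54.99.

w ≈ 55.0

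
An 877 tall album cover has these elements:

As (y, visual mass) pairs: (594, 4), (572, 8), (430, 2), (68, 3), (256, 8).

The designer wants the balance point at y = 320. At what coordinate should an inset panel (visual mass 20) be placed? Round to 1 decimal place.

y ≈ 216.8

After adding the inset panel, total weight = 4 + 8 + 2 + 3 + 8 + 20 = 45.
y: need Σw·y = 45·320 = 14400. Existing = 4·594 + 8·572 + 2·430 + 3·68 + 8·256 = 10064. Remainder 4336 / 20 ≈ 216.80.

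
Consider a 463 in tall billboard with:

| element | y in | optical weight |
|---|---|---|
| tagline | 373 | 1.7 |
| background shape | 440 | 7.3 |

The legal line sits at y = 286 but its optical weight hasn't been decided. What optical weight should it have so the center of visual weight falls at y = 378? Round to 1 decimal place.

w ≈ 4.8

Existing Σw = 9.0 (1.7 + 7.3); existing moment 1.7·373 + 7.3·440 = 3846.1.
Set Σw·y/Σw = 378: (3846.1 + 286w) = 378·(9.0 + w).
Rearranging, w·(286 − 378) = 378·9.0 − 3846.1 = -444.1, so w ≈ -444.1/-92 = 4.83.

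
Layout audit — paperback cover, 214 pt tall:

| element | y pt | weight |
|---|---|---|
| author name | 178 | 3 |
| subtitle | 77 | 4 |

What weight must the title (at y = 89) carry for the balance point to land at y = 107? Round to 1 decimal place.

w ≈ 5.2

Existing Σw = 7 (3 + 4); existing moment 3·178 + 4·77 = 842.
Set Σw·y/Σw = 107: (842 + 89w) = 107·(7 + w).
So w = (107·7 − 842)/(89 − 107) = -93/-18 ≈ 5.17.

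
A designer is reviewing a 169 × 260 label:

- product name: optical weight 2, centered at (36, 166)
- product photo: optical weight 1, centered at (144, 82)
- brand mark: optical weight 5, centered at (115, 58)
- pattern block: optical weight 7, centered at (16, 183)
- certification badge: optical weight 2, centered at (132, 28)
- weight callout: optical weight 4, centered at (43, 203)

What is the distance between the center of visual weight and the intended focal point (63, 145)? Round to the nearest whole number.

≈ 9

Weights sum to 2 + 1 + 5 + 7 + 2 + 4 = 21.
x-moment: 2·36 + 1·144 + 5·115 + 7·16 + 2·132 + 4·43 = 1339; centroid 1339/21 ≈ 63.76.
y-moment: 2·166 + 1·82 + 5·58 + 7·183 + 2·28 + 4·203 = 2853; centroid 2853/21 ≈ 135.86.
Relative to (63, 145): Δ = (0.76, -9.14); |Δ| = √(0.76² + -9.14²) ≈ 9.17.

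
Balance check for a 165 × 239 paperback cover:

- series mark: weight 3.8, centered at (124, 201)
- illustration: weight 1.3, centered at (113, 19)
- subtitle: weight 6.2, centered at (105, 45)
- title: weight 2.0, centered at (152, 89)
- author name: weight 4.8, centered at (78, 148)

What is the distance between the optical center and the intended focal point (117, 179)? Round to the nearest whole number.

Σw = 3.8 + 1.3 + 6.2 + 2.0 + 4.8 = 18.1.
x: (3.8·124 + 1.3·113 + 6.2·105 + 2.0·152 + 4.8·78) / 18.1 = 1947.5 / 18.1 ≈ 107.60
y: (3.8·201 + 1.3·19 + 6.2·45 + 2.0·89 + 4.8·148) / 18.1 = 1955.9 / 18.1 ≈ 108.06
Relative to (117, 179): Δ = (-9.40, -70.94); |Δ| = √(-9.40² + -70.94²) ≈ 71.56.

≈ 72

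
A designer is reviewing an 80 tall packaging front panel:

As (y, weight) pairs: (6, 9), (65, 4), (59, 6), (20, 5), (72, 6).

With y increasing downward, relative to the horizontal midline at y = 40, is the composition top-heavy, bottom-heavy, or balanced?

Weights sum to 9 + 4 + 6 + 5 + 6 = 30.
y-moment: 9·6 + 4·65 + 6·59 + 5·20 + 6·72 = 1200; centroid 1200/30 ≈ 40.00.
40.00 = 40 exactly: balanced.

balanced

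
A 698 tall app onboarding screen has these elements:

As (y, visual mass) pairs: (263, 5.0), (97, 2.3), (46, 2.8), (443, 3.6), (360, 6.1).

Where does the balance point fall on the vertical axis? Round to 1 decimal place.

y ≈ 275.6

Σw = 5.0 + 2.3 + 2.8 + 3.6 + 6.1 = 19.8.
y-moment: 5.0·263 + 2.3·97 + 2.8·46 + 3.6·443 + 6.1·360 = 5457.7; centroid 5457.7/19.8 ≈ 275.64.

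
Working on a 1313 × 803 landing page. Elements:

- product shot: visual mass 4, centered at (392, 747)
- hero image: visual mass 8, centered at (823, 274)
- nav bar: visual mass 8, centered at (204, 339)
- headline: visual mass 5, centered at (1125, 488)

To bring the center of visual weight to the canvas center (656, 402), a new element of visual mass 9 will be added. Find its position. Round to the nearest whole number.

(766, 371)

With the new element, Σw becomes 4 + 8 + 8 + 5 + 9 = 34.
x: target moment 34×656 = 22304; current 4·392 + 8·823 + 8·204 + 5·1125 = 15409; the new element supplies 6895, so x = 6895/9 ≈ 766.11.
y: target moment 34×402 = 13668; current 4·747 + 8·274 + 8·339 + 5·488 = 10332; the new element supplies 3336, so y = 3336/9 ≈ 370.67.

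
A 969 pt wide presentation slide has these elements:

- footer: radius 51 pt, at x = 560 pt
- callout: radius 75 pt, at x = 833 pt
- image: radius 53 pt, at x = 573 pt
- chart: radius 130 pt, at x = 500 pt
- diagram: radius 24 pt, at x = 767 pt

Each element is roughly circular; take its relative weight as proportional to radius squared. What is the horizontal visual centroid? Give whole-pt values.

r² weights: footer 51² = 2601, callout 75² = 5625, image 53² = 2809, chart 130² = 16900, diagram 24² = 576. Total = 28511.
x: (2601·560 + 5625·833 + 2809·573 + 16900·500 + 576·767) / 28511 = 16643534 / 28511 ≈ 583.76

x ≈ 584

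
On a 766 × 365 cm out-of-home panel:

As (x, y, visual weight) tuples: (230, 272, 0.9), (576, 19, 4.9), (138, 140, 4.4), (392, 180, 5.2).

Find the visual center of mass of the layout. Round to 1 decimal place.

Σw = 0.9 + 4.9 + 4.4 + 5.2 = 15.4.
x: (0.9·230 + 4.9·576 + 4.4·138 + 5.2·392) / 15.4 = 5675.0 / 15.4 ≈ 368.51
y: (0.9·272 + 4.9·19 + 4.4·140 + 5.2·180) / 15.4 = 1889.9 / 15.4 ≈ 122.72

(368.5, 122.7)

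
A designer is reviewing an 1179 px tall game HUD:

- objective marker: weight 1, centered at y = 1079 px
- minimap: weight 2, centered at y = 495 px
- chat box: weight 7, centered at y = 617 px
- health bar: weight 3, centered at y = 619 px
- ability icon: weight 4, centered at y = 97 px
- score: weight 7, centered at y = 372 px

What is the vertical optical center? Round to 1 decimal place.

Σw = 1 + 2 + 7 + 3 + 4 + 7 = 24.
y-moment: 1·1079 + 2·495 + 7·617 + 3·619 + 4·97 + 7·372 = 11237; centroid 11237/24 ≈ 468.21.

y ≈ 468.2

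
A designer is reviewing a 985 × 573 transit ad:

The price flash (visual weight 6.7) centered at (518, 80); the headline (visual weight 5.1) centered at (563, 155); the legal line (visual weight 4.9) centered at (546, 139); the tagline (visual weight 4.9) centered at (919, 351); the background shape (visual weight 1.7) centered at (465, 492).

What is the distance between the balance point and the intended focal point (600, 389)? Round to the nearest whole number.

≈ 194

Weights sum to 6.7 + 5.1 + 4.9 + 4.9 + 1.7 = 23.3.
x: (6.7·518 + 5.1·563 + 4.9·546 + 4.9·919 + 1.7·465) / 23.3 = 14310.9 / 23.3 ≈ 614.20
y: (6.7·80 + 5.1·155 + 4.9·139 + 4.9·351 + 1.7·492) / 23.3 = 4563.9 / 23.3 ≈ 195.88
Offset from (600, 389): Δx ≈ 14.20, Δy ≈ -193.12; distance = √(Δx² + Δy²) ≈ 193.65.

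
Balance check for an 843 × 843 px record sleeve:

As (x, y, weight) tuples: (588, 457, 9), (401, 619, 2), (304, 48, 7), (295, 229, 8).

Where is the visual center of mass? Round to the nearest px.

Total weight = 9 + 2 + 7 + 8 = 26.
x: (9·588 + 2·401 + 7·304 + 8·295) / 26 = 10582 / 26 ≈ 407.00
y: (9·457 + 2·619 + 7·48 + 8·229) / 26 = 7519 / 26 ≈ 289.19

(407, 289)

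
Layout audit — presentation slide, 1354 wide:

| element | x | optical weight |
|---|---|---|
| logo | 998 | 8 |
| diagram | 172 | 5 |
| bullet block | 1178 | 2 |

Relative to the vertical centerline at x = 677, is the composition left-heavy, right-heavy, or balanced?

right-heavy

Total weight = 8 + 5 + 2 = 15.
x: (8·998 + 5·172 + 2·1178) / 15 = 11200 / 15 ≈ 746.67
746.7 vs midline 677 → right-heavy.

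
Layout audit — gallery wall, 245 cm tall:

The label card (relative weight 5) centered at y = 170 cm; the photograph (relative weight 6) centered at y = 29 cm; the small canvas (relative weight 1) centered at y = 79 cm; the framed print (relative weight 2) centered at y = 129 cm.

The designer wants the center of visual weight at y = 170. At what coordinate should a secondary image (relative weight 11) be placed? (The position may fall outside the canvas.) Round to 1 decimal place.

y ≈ 262.6

After adding the secondary image, total weight = 5 + 6 + 1 + 2 + 11 = 25.
Along y: (1361 + 11·y) / 25 = 170 (existing moment 5·170 + 6·29 + 1·79 + 2·129 = 1361) ⇒ y = (4250 − 1361) / 11 ≈ 262.64.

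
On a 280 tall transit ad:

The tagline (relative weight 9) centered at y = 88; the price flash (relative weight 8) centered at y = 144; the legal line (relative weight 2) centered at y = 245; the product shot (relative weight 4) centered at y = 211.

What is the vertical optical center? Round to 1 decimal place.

y ≈ 142.5

Total weight = 9 + 8 + 2 + 4 = 23.
Σw·y = 9·88 + 8·144 + 2·245 + 4·211 = 3278, so ȳ = 3278/23 ≈ 142.52.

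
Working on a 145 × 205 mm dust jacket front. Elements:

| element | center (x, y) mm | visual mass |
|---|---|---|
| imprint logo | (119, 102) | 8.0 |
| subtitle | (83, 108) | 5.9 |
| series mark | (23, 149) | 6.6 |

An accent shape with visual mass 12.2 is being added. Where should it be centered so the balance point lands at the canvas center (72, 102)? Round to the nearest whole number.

After adding the accent shape, total weight = 8.0 + 5.9 + 6.6 + 12.2 = 32.7.
x: need Σw·x = 32.7·72 = 2354.4. Existing = 8.0·119 + 5.9·83 + 6.6·23 = 1593.5. Remainder 760.9 / 12.2 ≈ 62.37.
y: need Σw·y = 32.7·102 = 3335.4. Existing = 8.0·102 + 5.9·108 + 6.6·149 = 2436.6. Remainder 898.8 / 12.2 ≈ 73.67.

(62, 74)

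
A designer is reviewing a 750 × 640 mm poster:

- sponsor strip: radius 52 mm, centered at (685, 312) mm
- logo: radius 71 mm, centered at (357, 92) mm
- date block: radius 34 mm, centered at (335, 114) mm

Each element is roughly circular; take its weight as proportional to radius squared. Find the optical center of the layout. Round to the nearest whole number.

(454, 162)

r² weights: sponsor strip 52² = 2704, logo 71² = 5041, date block 34² = 1156. Total = 8901.
x-moment: 2704·685 + 5041·357 + 1156·335 = 4039137; centroid 4039137/8901 ≈ 453.78.
y-moment: 2704·312 + 5041·92 + 1156·114 = 1439204; centroid 1439204/8901 ≈ 161.69.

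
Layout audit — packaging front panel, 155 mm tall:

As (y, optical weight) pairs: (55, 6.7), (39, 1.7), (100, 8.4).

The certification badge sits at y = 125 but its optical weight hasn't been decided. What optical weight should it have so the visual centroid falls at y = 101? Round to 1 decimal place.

w ≈ 17.6

Fixed elements: Σw = 6.7 + 1.7 + 8.4 = 16.8, Σw·y = 6.7·55 + 1.7·39 + 8.4·100 = 1274.8.
Balance at y = 101 requires (1274.8 + w·125) / (16.8 + w) = 101.
Solving: w = (101·16.8 − 1274.8) / (125 − 101) = 422.0 / 24 ≈ 17.58.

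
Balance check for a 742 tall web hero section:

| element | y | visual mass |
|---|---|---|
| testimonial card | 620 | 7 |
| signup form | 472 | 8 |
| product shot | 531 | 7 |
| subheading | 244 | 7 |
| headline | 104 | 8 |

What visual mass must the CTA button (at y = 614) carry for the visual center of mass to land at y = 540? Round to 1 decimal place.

w ≈ 75.8

Fixed elements: Σw = 7 + 8 + 7 + 7 + 8 = 37, Σw·y = 7·620 + 8·472 + 7·531 + 7·244 + 8·104 = 14373.
Set Σw·y/Σw = 540: (14373 + 614w) = 540·(37 + w).
Rearranging, w·(614 − 540) = 540·37 − 14373 = 5607, so w ≈ 5607/74 = 75.77.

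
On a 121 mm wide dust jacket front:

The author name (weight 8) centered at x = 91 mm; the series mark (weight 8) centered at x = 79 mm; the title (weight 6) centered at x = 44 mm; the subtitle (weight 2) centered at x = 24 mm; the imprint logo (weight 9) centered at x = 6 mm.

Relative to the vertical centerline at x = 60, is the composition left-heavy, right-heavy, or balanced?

Weights sum to 8 + 8 + 6 + 2 + 9 = 33.
x-moment: 8·91 + 8·79 + 6·44 + 2·24 + 9·6 = 1726; centroid 1726/33 ≈ 52.30.
Since 52.3 is left of 60, the composition reads left-heavy.

left-heavy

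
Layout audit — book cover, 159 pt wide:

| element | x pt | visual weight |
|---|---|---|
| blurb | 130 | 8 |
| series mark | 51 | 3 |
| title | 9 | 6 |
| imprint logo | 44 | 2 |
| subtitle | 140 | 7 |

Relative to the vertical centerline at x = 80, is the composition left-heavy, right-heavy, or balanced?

right-heavy

Σw = 8 + 3 + 6 + 2 + 7 = 26.
x-moment: 8·130 + 3·51 + 6·9 + 2·44 + 7·140 = 2315; centroid 2315/26 ≈ 89.04.
Since 89.0 is right of 80, the composition reads right-heavy.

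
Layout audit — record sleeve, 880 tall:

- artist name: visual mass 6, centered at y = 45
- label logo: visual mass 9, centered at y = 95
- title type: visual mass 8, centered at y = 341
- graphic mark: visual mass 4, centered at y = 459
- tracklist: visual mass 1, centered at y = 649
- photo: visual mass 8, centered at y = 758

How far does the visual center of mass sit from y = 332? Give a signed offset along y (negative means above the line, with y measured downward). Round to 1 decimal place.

≈ 12.5

Weights sum to 6 + 9 + 8 + 4 + 1 + 8 = 36.
Σw·y = 6·45 + 9·95 + 8·341 + 4·459 + 1·649 + 8·758 = 12402, so ȳ = 12402/36 ≈ 344.50.
Offset from y = 332: 344.50 − 332 ≈ 12.50.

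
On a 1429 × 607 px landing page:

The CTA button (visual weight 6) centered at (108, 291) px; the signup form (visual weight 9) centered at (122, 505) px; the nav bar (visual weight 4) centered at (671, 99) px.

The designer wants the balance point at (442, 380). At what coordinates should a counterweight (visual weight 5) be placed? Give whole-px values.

New total weight: (6 + 9 + 4) + 5 = 24.
Along x: (4430 + 5·x) / 24 = 442 (existing moment 6·108 + 9·122 + 4·671 = 4430) ⇒ x = (10608 − 4430) / 5 ≈ 1235.60.
Along y: (6687 + 5·y) / 24 = 380 (existing moment 6·291 + 9·505 + 4·99 = 6687) ⇒ y = (9120 − 6687) / 5 ≈ 486.60.

(1236, 487)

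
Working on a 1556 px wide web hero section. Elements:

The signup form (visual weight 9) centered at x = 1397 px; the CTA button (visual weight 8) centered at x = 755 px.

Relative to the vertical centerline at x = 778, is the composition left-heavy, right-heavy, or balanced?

Σw = 9 + 8 = 17.
x: (9·1397 + 8·755) / 17 = 18613 / 17 ≈ 1094.88
1094.9 lies right of the midline 778, so the layout is right-heavy.

right-heavy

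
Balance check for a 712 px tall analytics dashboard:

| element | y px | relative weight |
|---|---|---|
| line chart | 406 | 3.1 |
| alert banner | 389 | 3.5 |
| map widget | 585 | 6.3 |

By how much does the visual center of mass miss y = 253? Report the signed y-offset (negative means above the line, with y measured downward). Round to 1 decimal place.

Total weight = 3.1 + 3.5 + 6.3 = 12.9.
y-moment: 3.1·406 + 3.5·389 + 6.3·585 = 6305.6; centroid 6305.6/12.9 ≈ 488.81.
Offset from y = 253: 488.81 − 253 ≈ 235.81.

≈ 235.8 px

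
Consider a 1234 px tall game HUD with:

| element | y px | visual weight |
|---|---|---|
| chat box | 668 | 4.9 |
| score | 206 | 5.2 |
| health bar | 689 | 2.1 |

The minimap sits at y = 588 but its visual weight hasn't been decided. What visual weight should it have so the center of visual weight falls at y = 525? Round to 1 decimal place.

w ≈ 9.7

Fixed elements: Σw = 4.9 + 5.2 + 2.1 = 12.2, Σw·y = 4.9·668 + 5.2·206 + 2.1·689 = 5791.3.
For the centroid to hit 525: (5791.3 + w·588) / (12.2 + w) = 525.
Solving: w = (525·12.2 − 5791.3) / (588 − 525) = 613.7 / 63 ≈ 9.74.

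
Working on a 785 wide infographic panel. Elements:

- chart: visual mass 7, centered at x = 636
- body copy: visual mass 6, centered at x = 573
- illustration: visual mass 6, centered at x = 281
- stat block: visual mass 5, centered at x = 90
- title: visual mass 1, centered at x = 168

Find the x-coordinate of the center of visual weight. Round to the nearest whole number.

Total weight = 7 + 6 + 6 + 5 + 1 = 25.
Σw·x = 7·636 + 6·573 + 6·281 + 5·90 + 1·168 = 10194, so x̄ = 10194/25 ≈ 407.76.

x ≈ 408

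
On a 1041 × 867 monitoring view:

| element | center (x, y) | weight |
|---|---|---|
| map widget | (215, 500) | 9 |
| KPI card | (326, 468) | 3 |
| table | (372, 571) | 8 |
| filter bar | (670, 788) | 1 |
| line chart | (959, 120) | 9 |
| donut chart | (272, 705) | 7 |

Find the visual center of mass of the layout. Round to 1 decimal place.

(462.0, 466.9)

Total weight = 9 + 3 + 8 + 1 + 9 + 7 = 37.
Σw·x = 17094; x̄ = 17094/37 ≈ 462.00.
y: moment 17275 / weight 37 ≈ 466.89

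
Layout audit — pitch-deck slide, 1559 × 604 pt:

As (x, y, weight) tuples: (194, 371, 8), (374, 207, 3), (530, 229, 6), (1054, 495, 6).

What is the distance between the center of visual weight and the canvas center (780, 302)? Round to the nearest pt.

Σw = 8 + 3 + 6 + 6 = 23.
Σw·x = 8·194 + 3·374 + 6·530 + 6·1054 = 12178, so x̄ = 12178/23 ≈ 529.48.
Σw·y = 8·371 + 3·207 + 6·229 + 6·495 = 7933, so ȳ = 7933/23 ≈ 344.91.
From (780, 302): dx = -250.52, dy = 42.91, so the distance is √(dx²+dy²) ≈ 254.17.

≈ 254 pt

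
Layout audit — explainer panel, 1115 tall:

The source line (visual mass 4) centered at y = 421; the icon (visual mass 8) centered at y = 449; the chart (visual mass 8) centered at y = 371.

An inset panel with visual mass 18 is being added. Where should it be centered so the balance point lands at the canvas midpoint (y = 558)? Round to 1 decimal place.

New total weight: (4 + 8 + 8) + 18 = 38.
y: target moment 38×558 = 21204; current 4·421 + 8·449 + 8·371 = 8244; the inset panel supplies 12960, so y = 12960/18 ≈ 720.00.

y ≈ 720.0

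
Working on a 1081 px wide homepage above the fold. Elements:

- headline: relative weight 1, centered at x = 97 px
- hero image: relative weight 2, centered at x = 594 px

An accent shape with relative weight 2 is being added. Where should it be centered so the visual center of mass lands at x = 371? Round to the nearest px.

x ≈ 285

After adding the accent shape, total weight = 1 + 2 + 2 = 5.
x: target moment 5×371 = 1855; current 1·97 + 2·594 = 1285; the accent shape supplies 570, so x = 570/2 ≈ 285.00.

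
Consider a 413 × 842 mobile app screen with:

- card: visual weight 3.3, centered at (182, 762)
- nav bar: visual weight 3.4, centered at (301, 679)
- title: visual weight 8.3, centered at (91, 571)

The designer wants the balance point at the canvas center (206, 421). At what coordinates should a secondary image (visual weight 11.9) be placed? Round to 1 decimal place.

(265.7, 148.1)

After adding the secondary image, total weight = 3.3 + 3.4 + 8.3 + 11.9 = 26.9.
x: need Σw·x = 26.9·206 = 5541.4. Existing = 3.3·182 + 3.4·301 + 8.3·91 = 2379.3. Remainder 3162.1 / 11.9 ≈ 265.72.
y: need Σw·y = 26.9·421 = 11324.9. Existing = 3.3·762 + 3.4·679 + 8.3·571 = 9562.5. Remainder 1762.4 / 11.9 ≈ 148.10.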